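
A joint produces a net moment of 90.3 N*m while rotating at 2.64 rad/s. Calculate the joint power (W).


P = M * omega
P = 90.3 * 2.64
P = 238.3920


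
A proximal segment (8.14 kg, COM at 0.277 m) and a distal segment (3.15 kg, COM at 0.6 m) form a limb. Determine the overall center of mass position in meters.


COM = (m1*x1 + m2*x2) / (m1 + m2)
COM = (8.14*0.277 + 3.15*0.6) / (8.14 + 3.15)
Numerator = 4.1448
Denominator = 11.2900
COM = 0.3671


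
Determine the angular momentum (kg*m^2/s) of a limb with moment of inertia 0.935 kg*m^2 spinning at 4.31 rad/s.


L = I * omega
L = 0.935 * 4.31
L = 4.0298


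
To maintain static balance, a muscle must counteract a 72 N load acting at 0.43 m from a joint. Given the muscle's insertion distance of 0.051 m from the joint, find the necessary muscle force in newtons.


F_muscle = W * d_load / d_muscle
F_muscle = 72 * 0.43 / 0.051
Numerator = 30.9600
F_muscle = 607.0588


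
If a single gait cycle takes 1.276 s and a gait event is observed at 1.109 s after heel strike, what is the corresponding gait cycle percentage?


pct = (event_time / cycle_time) * 100
pct = (1.109 / 1.276) * 100
ratio = 0.8691
pct = 86.9122


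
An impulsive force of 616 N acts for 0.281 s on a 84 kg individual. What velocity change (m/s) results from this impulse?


J = F * dt = 616 * 0.281 = 173.0960 N*s
delta_v = J / m
delta_v = 173.0960 / 84
delta_v = 2.0607


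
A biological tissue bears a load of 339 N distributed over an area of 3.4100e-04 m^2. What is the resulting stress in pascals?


stress = F / A
stress = 339 / 3.4100e-04
stress = 994134.8974


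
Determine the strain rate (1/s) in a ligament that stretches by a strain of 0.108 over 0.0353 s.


strain_rate = delta_strain / delta_t
strain_rate = 0.108 / 0.0353
strain_rate = 3.0595


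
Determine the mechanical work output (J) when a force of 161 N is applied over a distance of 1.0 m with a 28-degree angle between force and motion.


W = F * d * cos(theta)
theta = 28 deg = 0.4887 rad
cos(theta) = 0.8829
W = 161 * 1.0 * 0.8829
W = 142.1546


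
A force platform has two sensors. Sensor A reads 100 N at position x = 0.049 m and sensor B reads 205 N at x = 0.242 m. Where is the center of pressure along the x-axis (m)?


COP_x = (F1*x1 + F2*x2) / (F1 + F2)
COP_x = (100*0.049 + 205*0.242) / (100 + 205)
Numerator = 54.5100
Denominator = 305
COP_x = 0.1787


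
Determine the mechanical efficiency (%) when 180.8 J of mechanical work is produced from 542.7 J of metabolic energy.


eta = (W_mech / E_meta) * 100
eta = (180.8 / 542.7) * 100
ratio = 0.3331
eta = 33.3149


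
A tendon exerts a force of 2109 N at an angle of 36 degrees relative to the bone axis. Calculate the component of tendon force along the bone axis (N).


F_eff = F_tendon * cos(theta)
theta = 36 deg = 0.6283 rad
cos(theta) = 0.8090
F_eff = 2109 * 0.8090
F_eff = 1706.2168


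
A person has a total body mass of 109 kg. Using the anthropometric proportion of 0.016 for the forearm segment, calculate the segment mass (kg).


m_segment = body_mass * fraction
m_segment = 109 * 0.016
m_segment = 1.7440


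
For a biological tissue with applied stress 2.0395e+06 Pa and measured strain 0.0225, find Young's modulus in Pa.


E = stress / strain
E = 2.0395e+06 / 0.0225
E = 9.0644e+07


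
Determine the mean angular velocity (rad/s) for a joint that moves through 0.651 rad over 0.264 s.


omega = delta_theta / delta_t
omega = 0.651 / 0.264
omega = 2.4659


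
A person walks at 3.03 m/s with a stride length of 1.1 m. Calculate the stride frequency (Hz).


f = v / stride_length
f = 3.03 / 1.1
f = 2.7545


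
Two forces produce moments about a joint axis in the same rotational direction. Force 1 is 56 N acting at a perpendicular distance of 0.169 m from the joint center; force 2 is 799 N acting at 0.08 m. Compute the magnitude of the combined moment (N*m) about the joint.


M = F1 * d1 + F2 * d2
M = 56 * 0.169 + 799 * 0.08
M = 9.4640 + 63.9200
M = 73.3840


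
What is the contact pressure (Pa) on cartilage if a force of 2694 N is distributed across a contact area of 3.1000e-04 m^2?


P = F / A
P = 2694 / 3.1000e-04
P = 8.6903e+06


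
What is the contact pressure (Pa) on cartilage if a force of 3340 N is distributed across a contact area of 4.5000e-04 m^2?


P = F / A
P = 3340 / 4.5000e-04
P = 7.4222e+06


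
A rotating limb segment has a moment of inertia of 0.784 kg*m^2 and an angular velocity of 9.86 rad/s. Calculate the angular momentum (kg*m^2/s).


L = I * omega
L = 0.784 * 9.86
L = 7.7302


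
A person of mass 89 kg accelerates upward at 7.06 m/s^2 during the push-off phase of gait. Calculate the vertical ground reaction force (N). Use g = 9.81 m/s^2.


GRF = m * (g + a)
GRF = 89 * (9.81 + 7.06)
GRF = 89 * 16.8700
GRF = 1501.4300


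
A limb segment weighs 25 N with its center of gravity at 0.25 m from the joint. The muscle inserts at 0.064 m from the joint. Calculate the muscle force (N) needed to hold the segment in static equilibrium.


F_muscle = W * d_load / d_muscle
F_muscle = 25 * 0.25 / 0.064
Numerator = 6.2500
F_muscle = 97.6562


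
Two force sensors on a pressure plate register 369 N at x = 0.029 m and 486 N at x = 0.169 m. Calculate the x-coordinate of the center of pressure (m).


COP_x = (F1*x1 + F2*x2) / (F1 + F2)
COP_x = (369*0.029 + 486*0.169) / (369 + 486)
Numerator = 92.8350
Denominator = 855
COP_x = 0.1086


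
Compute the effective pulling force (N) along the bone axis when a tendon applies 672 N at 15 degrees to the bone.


F_eff = F_tendon * cos(theta)
theta = 15 deg = 0.2618 rad
cos(theta) = 0.9659
F_eff = 672 * 0.9659
F_eff = 649.1022


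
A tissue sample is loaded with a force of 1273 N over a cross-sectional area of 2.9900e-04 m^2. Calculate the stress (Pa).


stress = F / A
stress = 1273 / 2.9900e-04
stress = 4.2575e+06


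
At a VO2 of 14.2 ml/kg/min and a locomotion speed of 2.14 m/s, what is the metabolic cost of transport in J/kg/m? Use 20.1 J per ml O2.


Power per kg = VO2 * 20.1 / 60
Power per kg = 14.2 * 20.1 / 60 = 4.7570 W/kg
Cost = power_per_kg / speed
Cost = 4.7570 / 2.14
Cost = 2.2229


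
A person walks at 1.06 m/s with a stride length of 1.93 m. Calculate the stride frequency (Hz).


f = v / stride_length
f = 1.06 / 1.93
f = 0.5492


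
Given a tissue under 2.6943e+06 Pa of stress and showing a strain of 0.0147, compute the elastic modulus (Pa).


E = stress / strain
E = 2.6943e+06 / 0.0147
E = 1.8329e+08


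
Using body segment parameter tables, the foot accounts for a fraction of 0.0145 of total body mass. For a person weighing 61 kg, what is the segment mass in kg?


m_segment = body_mass * fraction
m_segment = 61 * 0.0145
m_segment = 0.8845


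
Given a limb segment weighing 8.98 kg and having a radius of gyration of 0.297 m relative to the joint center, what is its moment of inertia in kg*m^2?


I = m * k^2
I = 8.98 * 0.297^2
k^2 = 0.0882
I = 0.7921


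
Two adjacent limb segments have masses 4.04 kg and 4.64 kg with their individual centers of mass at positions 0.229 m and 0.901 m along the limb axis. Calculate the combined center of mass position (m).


COM = (m1*x1 + m2*x2) / (m1 + m2)
COM = (4.04*0.229 + 4.64*0.901) / (4.04 + 4.64)
Numerator = 5.1058
Denominator = 8.6800
COM = 0.5882


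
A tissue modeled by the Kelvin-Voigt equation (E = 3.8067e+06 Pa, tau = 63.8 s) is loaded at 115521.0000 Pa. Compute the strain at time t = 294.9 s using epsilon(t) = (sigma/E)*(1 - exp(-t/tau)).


epsilon(t) = (sigma/E) * (1 - exp(-t/tau))
sigma/E = 115521.0000 / 3.8067e+06 = 0.0303
exp(-t/tau) = exp(-294.9 / 63.8) = 0.0098
epsilon = 0.0303 * (1 - 0.0098)
epsilon = 0.0300


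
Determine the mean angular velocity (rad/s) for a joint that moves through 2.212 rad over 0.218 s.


omega = delta_theta / delta_t
omega = 2.212 / 0.218
omega = 10.1468


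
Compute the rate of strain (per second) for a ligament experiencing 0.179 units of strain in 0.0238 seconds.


strain_rate = delta_strain / delta_t
strain_rate = 0.179 / 0.0238
strain_rate = 7.5210


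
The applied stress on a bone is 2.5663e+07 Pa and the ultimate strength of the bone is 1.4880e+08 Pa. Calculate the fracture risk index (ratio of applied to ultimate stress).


FRI = applied / ultimate
FRI = 2.5663e+07 / 1.4880e+08
FRI = 0.1725


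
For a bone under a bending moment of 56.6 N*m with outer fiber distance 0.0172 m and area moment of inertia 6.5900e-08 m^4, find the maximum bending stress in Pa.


sigma = M * c / I
sigma = 56.6 * 0.0172 / 6.5900e-08
M * c = 0.9735
sigma = 1.4773e+07


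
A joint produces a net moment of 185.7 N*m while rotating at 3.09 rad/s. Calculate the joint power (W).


P = M * omega
P = 185.7 * 3.09
P = 573.8130


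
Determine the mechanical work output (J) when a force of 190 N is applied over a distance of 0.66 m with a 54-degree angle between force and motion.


W = F * d * cos(theta)
theta = 54 deg = 0.9425 rad
cos(theta) = 0.5878
W = 190 * 0.66 * 0.5878
W = 73.7083


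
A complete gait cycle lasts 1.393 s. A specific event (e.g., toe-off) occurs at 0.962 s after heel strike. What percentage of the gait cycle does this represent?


pct = (event_time / cycle_time) * 100
pct = (0.962 / 1.393) * 100
ratio = 0.6906
pct = 69.0596


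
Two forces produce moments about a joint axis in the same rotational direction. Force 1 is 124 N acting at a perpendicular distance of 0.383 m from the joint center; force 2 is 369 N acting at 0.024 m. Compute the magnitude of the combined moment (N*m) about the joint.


M = F1 * d1 + F2 * d2
M = 124 * 0.383 + 369 * 0.024
M = 47.4920 + 8.8560
M = 56.3480


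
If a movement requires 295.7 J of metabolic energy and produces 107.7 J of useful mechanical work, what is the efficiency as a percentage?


eta = (W_mech / E_meta) * 100
eta = (107.7 / 295.7) * 100
ratio = 0.3642
eta = 36.4220


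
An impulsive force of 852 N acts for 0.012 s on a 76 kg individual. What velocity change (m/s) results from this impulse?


J = F * dt = 852 * 0.012 = 10.2240 N*s
delta_v = J / m
delta_v = 10.2240 / 76
delta_v = 0.1345


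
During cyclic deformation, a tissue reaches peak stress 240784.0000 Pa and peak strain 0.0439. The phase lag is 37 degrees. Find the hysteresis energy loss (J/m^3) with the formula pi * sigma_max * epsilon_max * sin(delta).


E_loss = pi * sigma_max * epsilon_max * sin(delta)
delta = 37 deg = 0.6458 rad
sin(delta) = 0.6018
E_loss = pi * 240784.0000 * 0.0439 * 0.6018
E_loss = 19985.0410


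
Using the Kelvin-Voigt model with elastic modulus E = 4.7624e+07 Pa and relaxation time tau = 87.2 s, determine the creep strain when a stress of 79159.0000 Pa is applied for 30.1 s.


epsilon(t) = (sigma/E) * (1 - exp(-t/tau))
sigma/E = 79159.0000 / 4.7624e+07 = 0.0017
exp(-t/tau) = exp(-30.1 / 87.2) = 0.7081
epsilon = 0.0017 * (1 - 0.7081)
epsilon = 4.8520e-04


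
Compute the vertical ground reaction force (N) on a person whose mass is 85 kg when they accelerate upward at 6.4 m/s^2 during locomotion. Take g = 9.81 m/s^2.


GRF = m * (g + a)
GRF = 85 * (9.81 + 6.4)
GRF = 85 * 16.2100
GRF = 1377.8500


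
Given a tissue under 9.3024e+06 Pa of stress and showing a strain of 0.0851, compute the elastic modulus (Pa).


E = stress / strain
E = 9.3024e+06 / 0.0851
E = 1.0931e+08


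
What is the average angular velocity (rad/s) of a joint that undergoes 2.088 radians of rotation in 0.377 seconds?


omega = delta_theta / delta_t
omega = 2.088 / 0.377
omega = 5.5385


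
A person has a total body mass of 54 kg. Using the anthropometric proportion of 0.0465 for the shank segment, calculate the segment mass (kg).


m_segment = body_mass * fraction
m_segment = 54 * 0.0465
m_segment = 2.5110


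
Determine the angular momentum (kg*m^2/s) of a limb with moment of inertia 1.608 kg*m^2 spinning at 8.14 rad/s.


L = I * omega
L = 1.608 * 8.14
L = 13.0891


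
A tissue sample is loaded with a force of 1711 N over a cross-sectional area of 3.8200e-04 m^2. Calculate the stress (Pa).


stress = F / A
stress = 1711 / 3.8200e-04
stress = 4.4791e+06


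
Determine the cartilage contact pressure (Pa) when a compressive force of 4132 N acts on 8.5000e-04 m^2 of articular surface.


P = F / A
P = 4132 / 8.5000e-04
P = 4.8612e+06


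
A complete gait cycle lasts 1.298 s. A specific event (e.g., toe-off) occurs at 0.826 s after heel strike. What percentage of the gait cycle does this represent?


pct = (event_time / cycle_time) * 100
pct = (0.826 / 1.298) * 100
ratio = 0.6364
pct = 63.6364


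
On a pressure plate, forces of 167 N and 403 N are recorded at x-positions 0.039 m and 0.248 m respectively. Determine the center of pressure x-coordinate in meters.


COP_x = (F1*x1 + F2*x2) / (F1 + F2)
COP_x = (167*0.039 + 403*0.248) / (167 + 403)
Numerator = 106.4570
Denominator = 570
COP_x = 0.1868


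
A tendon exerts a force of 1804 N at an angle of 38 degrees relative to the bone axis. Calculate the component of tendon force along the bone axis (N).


F_eff = F_tendon * cos(theta)
theta = 38 deg = 0.6632 rad
cos(theta) = 0.7880
F_eff = 1804 * 0.7880
F_eff = 1421.5714


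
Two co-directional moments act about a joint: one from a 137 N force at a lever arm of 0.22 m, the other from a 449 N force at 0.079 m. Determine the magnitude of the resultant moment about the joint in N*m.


M = F1 * d1 + F2 * d2
M = 137 * 0.22 + 449 * 0.079
M = 30.1400 + 35.4710
M = 65.6110


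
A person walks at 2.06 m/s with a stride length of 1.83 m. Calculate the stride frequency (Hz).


f = v / stride_length
f = 2.06 / 1.83
f = 1.1257


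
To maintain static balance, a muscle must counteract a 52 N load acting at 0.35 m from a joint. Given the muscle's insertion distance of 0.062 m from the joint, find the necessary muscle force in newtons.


F_muscle = W * d_load / d_muscle
F_muscle = 52 * 0.35 / 0.062
Numerator = 18.2000
F_muscle = 293.5484


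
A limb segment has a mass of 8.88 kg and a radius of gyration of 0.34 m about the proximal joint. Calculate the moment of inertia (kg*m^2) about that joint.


I = m * k^2
I = 8.88 * 0.34^2
k^2 = 0.1156
I = 1.0265


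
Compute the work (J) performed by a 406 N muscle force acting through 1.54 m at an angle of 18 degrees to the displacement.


W = F * d * cos(theta)
theta = 18 deg = 0.3142 rad
cos(theta) = 0.9511
W = 406 * 1.54 * 0.9511
W = 594.6386


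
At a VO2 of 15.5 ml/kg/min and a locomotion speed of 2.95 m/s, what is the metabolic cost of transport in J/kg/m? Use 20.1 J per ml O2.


Power per kg = VO2 * 20.1 / 60
Power per kg = 15.5 * 20.1 / 60 = 5.1925 W/kg
Cost = power_per_kg / speed
Cost = 5.1925 / 2.95
Cost = 1.7602


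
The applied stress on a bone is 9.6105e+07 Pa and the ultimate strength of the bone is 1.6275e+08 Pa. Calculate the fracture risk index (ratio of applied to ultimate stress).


FRI = applied / ultimate
FRI = 9.6105e+07 / 1.6275e+08
FRI = 0.5905


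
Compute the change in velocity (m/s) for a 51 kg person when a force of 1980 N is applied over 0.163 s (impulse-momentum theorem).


J = F * dt = 1980 * 0.163 = 322.7400 N*s
delta_v = J / m
delta_v = 322.7400 / 51
delta_v = 6.3282


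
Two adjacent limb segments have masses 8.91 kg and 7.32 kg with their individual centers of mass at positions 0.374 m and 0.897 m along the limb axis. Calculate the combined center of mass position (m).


COM = (m1*x1 + m2*x2) / (m1 + m2)
COM = (8.91*0.374 + 7.32*0.897) / (8.91 + 7.32)
Numerator = 9.8984
Denominator = 16.2300
COM = 0.6099


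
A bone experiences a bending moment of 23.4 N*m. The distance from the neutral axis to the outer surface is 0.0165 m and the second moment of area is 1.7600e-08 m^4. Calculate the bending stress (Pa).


sigma = M * c / I
sigma = 23.4 * 0.0165 / 1.7600e-08
M * c = 0.3861
sigma = 2.1938e+07


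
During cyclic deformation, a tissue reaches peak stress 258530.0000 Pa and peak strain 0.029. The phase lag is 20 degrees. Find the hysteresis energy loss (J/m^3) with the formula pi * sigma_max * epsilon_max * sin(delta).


E_loss = pi * sigma_max * epsilon_max * sin(delta)
delta = 20 deg = 0.3491 rad
sin(delta) = 0.3420
E_loss = pi * 258530.0000 * 0.029 * 0.3420
E_loss = 8055.8339


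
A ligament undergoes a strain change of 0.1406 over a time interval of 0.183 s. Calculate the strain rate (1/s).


strain_rate = delta_strain / delta_t
strain_rate = 0.1406 / 0.183
strain_rate = 0.7683


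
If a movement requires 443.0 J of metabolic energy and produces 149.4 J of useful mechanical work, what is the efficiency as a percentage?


eta = (W_mech / E_meta) * 100
eta = (149.4 / 443.0) * 100
ratio = 0.3372
eta = 33.7246


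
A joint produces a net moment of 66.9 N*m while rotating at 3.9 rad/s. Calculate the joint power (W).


P = M * omega
P = 66.9 * 3.9
P = 260.9100


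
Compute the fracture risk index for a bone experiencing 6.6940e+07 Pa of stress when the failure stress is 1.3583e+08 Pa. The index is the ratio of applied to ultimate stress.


FRI = applied / ultimate
FRI = 6.6940e+07 / 1.3583e+08
FRI = 0.4928


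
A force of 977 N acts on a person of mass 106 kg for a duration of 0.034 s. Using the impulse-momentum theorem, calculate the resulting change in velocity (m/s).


J = F * dt = 977 * 0.034 = 33.2180 N*s
delta_v = J / m
delta_v = 33.2180 / 106
delta_v = 0.3134


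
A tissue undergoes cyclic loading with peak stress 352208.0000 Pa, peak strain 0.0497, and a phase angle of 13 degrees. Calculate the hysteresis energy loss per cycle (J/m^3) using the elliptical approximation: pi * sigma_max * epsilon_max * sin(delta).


E_loss = pi * sigma_max * epsilon_max * sin(delta)
delta = 13 deg = 0.2269 rad
sin(delta) = 0.2250
E_loss = pi * 352208.0000 * 0.0497 * 0.2250
E_loss = 12370.6782


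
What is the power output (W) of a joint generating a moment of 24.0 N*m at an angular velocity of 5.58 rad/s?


P = M * omega
P = 24.0 * 5.58
P = 133.9200


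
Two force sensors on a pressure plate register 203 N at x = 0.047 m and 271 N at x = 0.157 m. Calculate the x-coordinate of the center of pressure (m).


COP_x = (F1*x1 + F2*x2) / (F1 + F2)
COP_x = (203*0.047 + 271*0.157) / (203 + 271)
Numerator = 52.0880
Denominator = 474
COP_x = 0.1099


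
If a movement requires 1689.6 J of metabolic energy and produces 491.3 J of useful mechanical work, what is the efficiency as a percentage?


eta = (W_mech / E_meta) * 100
eta = (491.3 / 1689.6) * 100
ratio = 0.2908
eta = 29.0779


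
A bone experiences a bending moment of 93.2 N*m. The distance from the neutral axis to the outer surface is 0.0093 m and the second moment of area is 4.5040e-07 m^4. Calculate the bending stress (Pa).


sigma = M * c / I
sigma = 93.2 * 0.0093 / 4.5040e-07
M * c = 0.8668
sigma = 1.9244e+06


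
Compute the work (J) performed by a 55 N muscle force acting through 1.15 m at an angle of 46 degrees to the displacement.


W = F * d * cos(theta)
theta = 46 deg = 0.8029 rad
cos(theta) = 0.6947
W = 55 * 1.15 * 0.6947
W = 43.9371


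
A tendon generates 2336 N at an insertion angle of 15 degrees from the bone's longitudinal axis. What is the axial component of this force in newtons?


F_eff = F_tendon * cos(theta)
theta = 15 deg = 0.2618 rad
cos(theta) = 0.9659
F_eff = 2336 * 0.9659
F_eff = 2256.4027


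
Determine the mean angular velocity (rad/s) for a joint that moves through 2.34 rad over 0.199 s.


omega = delta_theta / delta_t
omega = 2.34 / 0.199
omega = 11.7588


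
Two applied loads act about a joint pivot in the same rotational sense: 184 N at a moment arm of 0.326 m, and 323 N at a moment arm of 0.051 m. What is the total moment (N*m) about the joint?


M = F1 * d1 + F2 * d2
M = 184 * 0.326 + 323 * 0.051
M = 59.9840 + 16.4730
M = 76.4570


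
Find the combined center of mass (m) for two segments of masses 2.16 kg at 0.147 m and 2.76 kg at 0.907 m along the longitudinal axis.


COM = (m1*x1 + m2*x2) / (m1 + m2)
COM = (2.16*0.147 + 2.76*0.907) / (2.16 + 2.76)
Numerator = 2.8208
Denominator = 4.9200
COM = 0.5733


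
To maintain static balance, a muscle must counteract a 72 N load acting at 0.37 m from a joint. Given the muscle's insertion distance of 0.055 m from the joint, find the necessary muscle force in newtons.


F_muscle = W * d_load / d_muscle
F_muscle = 72 * 0.37 / 0.055
Numerator = 26.6400
F_muscle = 484.3636


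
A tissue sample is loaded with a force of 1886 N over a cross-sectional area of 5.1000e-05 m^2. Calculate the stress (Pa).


stress = F / A
stress = 1886 / 5.1000e-05
stress = 3.6980e+07


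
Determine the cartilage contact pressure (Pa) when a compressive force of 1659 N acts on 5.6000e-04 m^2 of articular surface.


P = F / A
P = 1659 / 5.6000e-04
P = 2.9625e+06


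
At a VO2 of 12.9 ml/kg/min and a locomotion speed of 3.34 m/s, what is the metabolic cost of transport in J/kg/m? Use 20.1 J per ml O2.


Power per kg = VO2 * 20.1 / 60
Power per kg = 12.9 * 20.1 / 60 = 4.3215 W/kg
Cost = power_per_kg / speed
Cost = 4.3215 / 3.34
Cost = 1.2939


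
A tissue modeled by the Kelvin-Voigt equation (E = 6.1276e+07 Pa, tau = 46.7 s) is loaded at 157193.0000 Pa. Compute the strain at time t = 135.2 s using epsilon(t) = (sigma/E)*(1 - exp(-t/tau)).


epsilon(t) = (sigma/E) * (1 - exp(-t/tau))
sigma/E = 157193.0000 / 6.1276e+07 = 0.0026
exp(-t/tau) = exp(-135.2 / 46.7) = 0.0553
epsilon = 0.0026 * (1 - 0.0553)
epsilon = 0.0024


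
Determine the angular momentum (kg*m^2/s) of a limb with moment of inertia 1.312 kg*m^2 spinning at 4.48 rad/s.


L = I * omega
L = 1.312 * 4.48
L = 5.8778


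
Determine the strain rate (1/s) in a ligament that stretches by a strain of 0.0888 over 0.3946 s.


strain_rate = delta_strain / delta_t
strain_rate = 0.0888 / 0.3946
strain_rate = 0.2250


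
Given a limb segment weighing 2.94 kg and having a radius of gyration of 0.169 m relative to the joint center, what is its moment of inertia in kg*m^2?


I = m * k^2
I = 2.94 * 0.169^2
k^2 = 0.0286
I = 0.0840


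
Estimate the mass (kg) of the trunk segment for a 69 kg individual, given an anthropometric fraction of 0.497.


m_segment = body_mass * fraction
m_segment = 69 * 0.497
m_segment = 34.2930


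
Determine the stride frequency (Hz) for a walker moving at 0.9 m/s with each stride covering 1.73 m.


f = v / stride_length
f = 0.9 / 1.73
f = 0.5202


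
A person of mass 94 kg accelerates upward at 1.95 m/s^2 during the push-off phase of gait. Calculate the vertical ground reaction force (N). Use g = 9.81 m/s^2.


GRF = m * (g + a)
GRF = 94 * (9.81 + 1.95)
GRF = 94 * 11.7600
GRF = 1105.4400


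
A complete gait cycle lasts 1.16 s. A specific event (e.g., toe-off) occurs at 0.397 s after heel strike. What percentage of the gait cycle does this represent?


pct = (event_time / cycle_time) * 100
pct = (0.397 / 1.16) * 100
ratio = 0.3422
pct = 34.2241


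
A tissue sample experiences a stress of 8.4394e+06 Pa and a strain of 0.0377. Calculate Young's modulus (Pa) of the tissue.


E = stress / strain
E = 8.4394e+06 / 0.0377
E = 2.2386e+08


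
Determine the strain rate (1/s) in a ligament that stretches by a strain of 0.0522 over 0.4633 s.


strain_rate = delta_strain / delta_t
strain_rate = 0.0522 / 0.4633
strain_rate = 0.1127


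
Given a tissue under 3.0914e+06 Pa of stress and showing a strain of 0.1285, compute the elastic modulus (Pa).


E = stress / strain
E = 3.0914e+06 / 0.1285
E = 2.4058e+07


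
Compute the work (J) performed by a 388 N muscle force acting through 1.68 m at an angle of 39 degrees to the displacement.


W = F * d * cos(theta)
theta = 39 deg = 0.6807 rad
cos(theta) = 0.7771
W = 388 * 1.68 * 0.7771
W = 506.5748


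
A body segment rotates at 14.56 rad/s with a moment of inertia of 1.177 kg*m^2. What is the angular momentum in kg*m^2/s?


L = I * omega
L = 1.177 * 14.56
L = 17.1371


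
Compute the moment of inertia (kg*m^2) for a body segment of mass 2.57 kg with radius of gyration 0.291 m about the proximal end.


I = m * k^2
I = 2.57 * 0.291^2
k^2 = 0.0847
I = 0.2176


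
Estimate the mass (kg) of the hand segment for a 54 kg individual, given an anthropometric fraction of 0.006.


m_segment = body_mass * fraction
m_segment = 54 * 0.006
m_segment = 0.3240


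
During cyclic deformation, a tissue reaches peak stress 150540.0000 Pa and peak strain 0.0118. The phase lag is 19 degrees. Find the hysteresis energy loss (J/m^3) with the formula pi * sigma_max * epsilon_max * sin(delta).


E_loss = pi * sigma_max * epsilon_max * sin(delta)
delta = 19 deg = 0.3316 rad
sin(delta) = 0.3256
E_loss = pi * 150540.0000 * 0.0118 * 0.3256
E_loss = 1816.8778


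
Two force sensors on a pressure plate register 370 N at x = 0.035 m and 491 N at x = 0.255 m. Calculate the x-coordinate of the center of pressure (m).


COP_x = (F1*x1 + F2*x2) / (F1 + F2)
COP_x = (370*0.035 + 491*0.255) / (370 + 491)
Numerator = 138.1550
Denominator = 861
COP_x = 0.1605


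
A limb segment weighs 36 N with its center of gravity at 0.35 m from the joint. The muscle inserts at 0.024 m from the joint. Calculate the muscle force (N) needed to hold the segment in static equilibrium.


F_muscle = W * d_load / d_muscle
F_muscle = 36 * 0.35 / 0.024
Numerator = 12.6000
F_muscle = 525.0000


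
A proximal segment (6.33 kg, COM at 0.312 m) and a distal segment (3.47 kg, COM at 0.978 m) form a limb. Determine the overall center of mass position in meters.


COM = (m1*x1 + m2*x2) / (m1 + m2)
COM = (6.33*0.312 + 3.47*0.978) / (6.33 + 3.47)
Numerator = 5.3686
Denominator = 9.8000
COM = 0.5478


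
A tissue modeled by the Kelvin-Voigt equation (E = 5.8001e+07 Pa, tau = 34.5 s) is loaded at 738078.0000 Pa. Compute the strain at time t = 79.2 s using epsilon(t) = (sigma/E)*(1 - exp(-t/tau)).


epsilon(t) = (sigma/E) * (1 - exp(-t/tau))
sigma/E = 738078.0000 / 5.8001e+07 = 0.0127
exp(-t/tau) = exp(-79.2 / 34.5) = 0.1007
epsilon = 0.0127 * (1 - 0.1007)
epsilon = 0.0114


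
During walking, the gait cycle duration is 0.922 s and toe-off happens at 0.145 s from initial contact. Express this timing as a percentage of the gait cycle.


pct = (event_time / cycle_time) * 100
pct = (0.145 / 0.922) * 100
ratio = 0.1573
pct = 15.7267


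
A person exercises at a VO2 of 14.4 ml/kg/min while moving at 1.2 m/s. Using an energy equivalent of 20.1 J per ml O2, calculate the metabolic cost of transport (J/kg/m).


Power per kg = VO2 * 20.1 / 60
Power per kg = 14.4 * 20.1 / 60 = 4.8240 W/kg
Cost = power_per_kg / speed
Cost = 4.8240 / 1.2
Cost = 4.0200


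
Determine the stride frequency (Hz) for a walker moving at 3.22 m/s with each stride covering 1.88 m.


f = v / stride_length
f = 3.22 / 1.88
f = 1.7128


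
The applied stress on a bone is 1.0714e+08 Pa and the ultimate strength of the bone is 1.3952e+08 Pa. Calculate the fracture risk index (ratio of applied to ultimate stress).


FRI = applied / ultimate
FRI = 1.0714e+08 / 1.3952e+08
FRI = 0.7679


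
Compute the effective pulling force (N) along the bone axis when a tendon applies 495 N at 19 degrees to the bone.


F_eff = F_tendon * cos(theta)
theta = 19 deg = 0.3316 rad
cos(theta) = 0.9455
F_eff = 495 * 0.9455
F_eff = 468.0317


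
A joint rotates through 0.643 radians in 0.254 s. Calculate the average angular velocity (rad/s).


omega = delta_theta / delta_t
omega = 0.643 / 0.254
omega = 2.5315


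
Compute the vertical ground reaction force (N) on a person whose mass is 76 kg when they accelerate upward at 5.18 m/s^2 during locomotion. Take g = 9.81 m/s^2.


GRF = m * (g + a)
GRF = 76 * (9.81 + 5.18)
GRF = 76 * 14.9900
GRF = 1139.2400


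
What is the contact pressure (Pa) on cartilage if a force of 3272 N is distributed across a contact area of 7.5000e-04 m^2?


P = F / A
P = 3272 / 7.5000e-04
P = 4.3627e+06


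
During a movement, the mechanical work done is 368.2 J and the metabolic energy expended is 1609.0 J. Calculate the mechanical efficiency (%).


eta = (W_mech / E_meta) * 100
eta = (368.2 / 1609.0) * 100
ratio = 0.2288
eta = 22.8838


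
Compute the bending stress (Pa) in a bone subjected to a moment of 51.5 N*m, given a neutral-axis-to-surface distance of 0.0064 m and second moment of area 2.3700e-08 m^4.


sigma = M * c / I
sigma = 51.5 * 0.0064 / 2.3700e-08
M * c = 0.3296
sigma = 1.3907e+07


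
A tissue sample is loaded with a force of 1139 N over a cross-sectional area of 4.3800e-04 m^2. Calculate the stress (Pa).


stress = F / A
stress = 1139 / 4.3800e-04
stress = 2.6005e+06


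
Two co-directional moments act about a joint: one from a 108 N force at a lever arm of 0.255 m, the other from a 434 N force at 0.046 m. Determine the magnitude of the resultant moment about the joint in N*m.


M = F1 * d1 + F2 * d2
M = 108 * 0.255 + 434 * 0.046
M = 27.5400 + 19.9640
M = 47.5040


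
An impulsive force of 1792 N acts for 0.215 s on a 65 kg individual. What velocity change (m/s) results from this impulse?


J = F * dt = 1792 * 0.215 = 385.2800 N*s
delta_v = J / m
delta_v = 385.2800 / 65
delta_v = 5.9274


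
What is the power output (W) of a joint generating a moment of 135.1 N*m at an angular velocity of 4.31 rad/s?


P = M * omega
P = 135.1 * 4.31
P = 582.2810


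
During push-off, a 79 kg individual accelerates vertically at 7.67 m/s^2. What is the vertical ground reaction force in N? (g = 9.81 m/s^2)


GRF = m * (g + a)
GRF = 79 * (9.81 + 7.67)
GRF = 79 * 17.4800
GRF = 1380.9200


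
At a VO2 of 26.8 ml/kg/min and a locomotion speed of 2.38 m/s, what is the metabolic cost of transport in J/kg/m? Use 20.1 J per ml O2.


Power per kg = VO2 * 20.1 / 60
Power per kg = 26.8 * 20.1 / 60 = 8.9780 W/kg
Cost = power_per_kg / speed
Cost = 8.9780 / 2.38
Cost = 3.7723


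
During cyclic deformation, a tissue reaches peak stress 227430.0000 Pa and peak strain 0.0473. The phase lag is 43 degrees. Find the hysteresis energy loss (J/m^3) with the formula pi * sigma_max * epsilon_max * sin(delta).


E_loss = pi * sigma_max * epsilon_max * sin(delta)
delta = 43 deg = 0.7505 rad
sin(delta) = 0.6820
E_loss = pi * 227430.0000 * 0.0473 * 0.6820
E_loss = 23048.4697


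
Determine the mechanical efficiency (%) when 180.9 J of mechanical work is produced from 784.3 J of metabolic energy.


eta = (W_mech / E_meta) * 100
eta = (180.9 / 784.3) * 100
ratio = 0.2307
eta = 23.0652


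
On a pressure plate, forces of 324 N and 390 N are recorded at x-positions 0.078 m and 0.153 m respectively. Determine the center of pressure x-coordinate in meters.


COP_x = (F1*x1 + F2*x2) / (F1 + F2)
COP_x = (324*0.078 + 390*0.153) / (324 + 390)
Numerator = 84.9420
Denominator = 714
COP_x = 0.1190


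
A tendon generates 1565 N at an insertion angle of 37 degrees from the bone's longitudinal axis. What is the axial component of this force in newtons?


F_eff = F_tendon * cos(theta)
theta = 37 deg = 0.6458 rad
cos(theta) = 0.7986
F_eff = 1565 * 0.7986
F_eff = 1249.8646


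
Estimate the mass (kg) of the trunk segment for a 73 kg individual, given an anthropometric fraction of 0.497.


m_segment = body_mass * fraction
m_segment = 73 * 0.497
m_segment = 36.2810


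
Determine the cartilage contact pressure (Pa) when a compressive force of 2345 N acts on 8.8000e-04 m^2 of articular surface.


P = F / A
P = 2345 / 8.8000e-04
P = 2.6648e+06


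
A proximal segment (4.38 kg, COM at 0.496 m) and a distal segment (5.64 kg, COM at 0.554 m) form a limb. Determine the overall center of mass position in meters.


COM = (m1*x1 + m2*x2) / (m1 + m2)
COM = (4.38*0.496 + 5.64*0.554) / (4.38 + 5.64)
Numerator = 5.2970
Denominator = 10.0200
COM = 0.5286


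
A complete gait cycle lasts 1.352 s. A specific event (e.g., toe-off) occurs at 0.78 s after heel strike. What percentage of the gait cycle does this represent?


pct = (event_time / cycle_time) * 100
pct = (0.78 / 1.352) * 100
ratio = 0.5769
pct = 57.6923


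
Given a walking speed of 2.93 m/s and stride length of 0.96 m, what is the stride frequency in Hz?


f = v / stride_length
f = 2.93 / 0.96
f = 3.0521


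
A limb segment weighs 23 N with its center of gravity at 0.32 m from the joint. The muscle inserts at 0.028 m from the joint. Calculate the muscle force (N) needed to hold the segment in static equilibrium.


F_muscle = W * d_load / d_muscle
F_muscle = 23 * 0.32 / 0.028
Numerator = 7.3600
F_muscle = 262.8571


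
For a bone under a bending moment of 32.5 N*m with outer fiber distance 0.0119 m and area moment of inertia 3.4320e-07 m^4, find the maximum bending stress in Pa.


sigma = M * c / I
sigma = 32.5 * 0.0119 / 3.4320e-07
M * c = 0.3868
sigma = 1.1269e+06


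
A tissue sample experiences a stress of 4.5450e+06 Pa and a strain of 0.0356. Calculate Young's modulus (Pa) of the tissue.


E = stress / strain
E = 4.5450e+06 / 0.0356
E = 1.2767e+08


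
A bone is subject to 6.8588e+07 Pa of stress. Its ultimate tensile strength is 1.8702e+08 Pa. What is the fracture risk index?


FRI = applied / ultimate
FRI = 6.8588e+07 / 1.8702e+08
FRI = 0.3667


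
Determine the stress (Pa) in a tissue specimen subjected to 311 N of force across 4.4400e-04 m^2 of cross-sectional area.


stress = F / A
stress = 311 / 4.4400e-04
stress = 700450.4505


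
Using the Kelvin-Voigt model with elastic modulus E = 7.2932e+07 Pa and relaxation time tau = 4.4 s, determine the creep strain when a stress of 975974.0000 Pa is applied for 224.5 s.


epsilon(t) = (sigma/E) * (1 - exp(-t/tau))
sigma/E = 975974.0000 / 7.2932e+07 = 0.0134
exp(-t/tau) = exp(-224.5 / 4.4) = 6.9360e-23
epsilon = 0.0134 * (1 - 6.9360e-23)
epsilon = 0.0134


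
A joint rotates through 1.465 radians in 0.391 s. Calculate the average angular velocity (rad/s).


omega = delta_theta / delta_t
omega = 1.465 / 0.391
omega = 3.7468


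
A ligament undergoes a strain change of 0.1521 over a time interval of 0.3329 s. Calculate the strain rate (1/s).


strain_rate = delta_strain / delta_t
strain_rate = 0.1521 / 0.3329
strain_rate = 0.4569


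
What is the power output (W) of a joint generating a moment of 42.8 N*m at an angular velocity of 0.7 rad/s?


P = M * omega
P = 42.8 * 0.7
P = 29.9600


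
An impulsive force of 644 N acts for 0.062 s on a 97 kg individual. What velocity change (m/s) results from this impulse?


J = F * dt = 644 * 0.062 = 39.9280 N*s
delta_v = J / m
delta_v = 39.9280 / 97
delta_v = 0.4116


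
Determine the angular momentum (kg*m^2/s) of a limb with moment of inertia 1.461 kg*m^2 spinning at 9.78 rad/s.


L = I * omega
L = 1.461 * 9.78
L = 14.2886


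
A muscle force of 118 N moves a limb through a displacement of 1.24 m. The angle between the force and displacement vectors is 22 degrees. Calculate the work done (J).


W = F * d * cos(theta)
theta = 22 deg = 0.3840 rad
cos(theta) = 0.9272
W = 118 * 1.24 * 0.9272
W = 135.6655


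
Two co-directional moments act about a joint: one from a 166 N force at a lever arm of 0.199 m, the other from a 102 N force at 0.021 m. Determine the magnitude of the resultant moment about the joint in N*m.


M = F1 * d1 + F2 * d2
M = 166 * 0.199 + 102 * 0.021
M = 33.0340 + 2.1420
M = 35.1760


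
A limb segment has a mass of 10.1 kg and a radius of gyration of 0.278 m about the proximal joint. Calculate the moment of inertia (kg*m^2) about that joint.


I = m * k^2
I = 10.1 * 0.278^2
k^2 = 0.0773
I = 0.7806


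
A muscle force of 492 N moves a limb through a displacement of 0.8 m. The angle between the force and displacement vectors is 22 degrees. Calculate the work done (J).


W = F * d * cos(theta)
theta = 22 deg = 0.3840 rad
cos(theta) = 0.9272
W = 492 * 0.8 * 0.9272
W = 364.9396


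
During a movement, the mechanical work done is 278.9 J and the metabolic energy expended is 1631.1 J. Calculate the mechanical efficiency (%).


eta = (W_mech / E_meta) * 100
eta = (278.9 / 1631.1) * 100
ratio = 0.1710
eta = 17.0989


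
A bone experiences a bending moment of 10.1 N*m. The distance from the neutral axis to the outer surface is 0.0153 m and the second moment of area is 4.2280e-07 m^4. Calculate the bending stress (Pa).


sigma = M * c / I
sigma = 10.1 * 0.0153 / 4.2280e-07
M * c = 0.1545
sigma = 365491.9584


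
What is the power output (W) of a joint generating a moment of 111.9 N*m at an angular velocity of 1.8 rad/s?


P = M * omega
P = 111.9 * 1.8
P = 201.4200


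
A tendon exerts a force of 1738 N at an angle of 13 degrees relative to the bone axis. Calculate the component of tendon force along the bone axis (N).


F_eff = F_tendon * cos(theta)
theta = 13 deg = 0.2269 rad
cos(theta) = 0.9744
F_eff = 1738 * 0.9744
F_eff = 1693.4552


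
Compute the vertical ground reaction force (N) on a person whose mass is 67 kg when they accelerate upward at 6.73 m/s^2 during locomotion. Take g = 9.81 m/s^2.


GRF = m * (g + a)
GRF = 67 * (9.81 + 6.73)
GRF = 67 * 16.5400
GRF = 1108.1800


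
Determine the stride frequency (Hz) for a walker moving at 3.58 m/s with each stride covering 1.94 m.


f = v / stride_length
f = 3.58 / 1.94
f = 1.8454


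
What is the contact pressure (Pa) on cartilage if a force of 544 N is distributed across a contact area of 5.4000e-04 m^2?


P = F / A
P = 544 / 5.4000e-04
P = 1.0074e+06


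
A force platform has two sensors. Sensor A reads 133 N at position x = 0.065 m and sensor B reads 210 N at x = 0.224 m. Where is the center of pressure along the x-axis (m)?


COP_x = (F1*x1 + F2*x2) / (F1 + F2)
COP_x = (133*0.065 + 210*0.224) / (133 + 210)
Numerator = 55.6850
Denominator = 343
COP_x = 0.1623


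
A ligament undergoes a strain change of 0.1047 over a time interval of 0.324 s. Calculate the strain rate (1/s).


strain_rate = delta_strain / delta_t
strain_rate = 0.1047 / 0.324
strain_rate = 0.3231


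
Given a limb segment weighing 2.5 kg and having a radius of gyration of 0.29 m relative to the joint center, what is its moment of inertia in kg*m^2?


I = m * k^2
I = 2.5 * 0.29^2
k^2 = 0.0841
I = 0.2102


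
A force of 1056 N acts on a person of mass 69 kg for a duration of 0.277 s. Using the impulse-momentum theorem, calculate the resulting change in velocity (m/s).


J = F * dt = 1056 * 0.277 = 292.5120 N*s
delta_v = J / m
delta_v = 292.5120 / 69
delta_v = 4.2393


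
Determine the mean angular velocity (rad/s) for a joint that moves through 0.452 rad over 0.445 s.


omega = delta_theta / delta_t
omega = 0.452 / 0.445
omega = 1.0157


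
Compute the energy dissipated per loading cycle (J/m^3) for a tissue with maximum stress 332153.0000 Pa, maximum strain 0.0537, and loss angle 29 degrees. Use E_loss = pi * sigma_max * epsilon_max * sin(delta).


E_loss = pi * sigma_max * epsilon_max * sin(delta)
delta = 29 deg = 0.5061 rad
sin(delta) = 0.4848
E_loss = pi * 332153.0000 * 0.0537 * 0.4848
E_loss = 27166.4923


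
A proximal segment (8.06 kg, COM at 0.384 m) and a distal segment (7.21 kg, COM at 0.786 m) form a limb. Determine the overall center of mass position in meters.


COM = (m1*x1 + m2*x2) / (m1 + m2)
COM = (8.06*0.384 + 7.21*0.786) / (8.06 + 7.21)
Numerator = 8.7621
Denominator = 15.2700
COM = 0.5738


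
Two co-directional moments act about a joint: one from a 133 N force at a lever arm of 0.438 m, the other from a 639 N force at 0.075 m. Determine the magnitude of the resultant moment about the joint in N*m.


M = F1 * d1 + F2 * d2
M = 133 * 0.438 + 639 * 0.075
M = 58.2540 + 47.9250
M = 106.1790


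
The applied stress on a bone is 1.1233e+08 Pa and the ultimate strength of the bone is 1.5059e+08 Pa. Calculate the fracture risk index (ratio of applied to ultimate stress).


FRI = applied / ultimate
FRI = 1.1233e+08 / 1.5059e+08
FRI = 0.7459
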